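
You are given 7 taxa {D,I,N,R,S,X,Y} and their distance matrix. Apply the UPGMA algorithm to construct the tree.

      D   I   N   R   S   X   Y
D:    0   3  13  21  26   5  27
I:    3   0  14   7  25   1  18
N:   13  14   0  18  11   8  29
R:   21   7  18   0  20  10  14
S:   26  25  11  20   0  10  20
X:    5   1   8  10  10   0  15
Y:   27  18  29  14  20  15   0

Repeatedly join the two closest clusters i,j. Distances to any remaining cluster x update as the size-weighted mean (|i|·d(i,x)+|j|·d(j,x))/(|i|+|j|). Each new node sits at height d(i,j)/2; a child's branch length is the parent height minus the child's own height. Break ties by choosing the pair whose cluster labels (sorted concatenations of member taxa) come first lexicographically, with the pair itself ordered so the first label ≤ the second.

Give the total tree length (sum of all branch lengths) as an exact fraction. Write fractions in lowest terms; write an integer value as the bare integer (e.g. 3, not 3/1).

1. join I+X (d=1) ⇒ IX; edges |I|=1/2, |X|=1/2
  updated: d(D,IX)=4, d(IX,N)=11, d(IX,R)=17/2, d(IX,S)=35/2, d(IX,Y)=33/2
2. join D+IX (d=4) ⇒ DIX; edges |D|=2, |IX|=3/2
  updated: d(DIX,N)=35/3, d(DIX,R)=38/3, d(DIX,S)=61/3, d(DIX,Y)=20
3. join N+S (d=11) ⇒ NS; edges |N|=11/2, |S|=11/2
  updated: d(DIX,NS)=16, d(NS,R)=19, d(NS,Y)=49/2
4. join DIX+R (d=38/3) ⇒ DIRX; edges |DIX|=13/3, |R|=19/3
  updated: d(DIRX,NS)=67/4, d(DIRX,Y)=37/2
5. join DIRX+NS (d=67/4) ⇒ DINRSX; edges |DIRX|=49/24, |NS|=23/8
  updated: d(DINRSX,Y)=41/2
6. join DINRSX+Y (d=41/2) ⇒ DINRSXY; edges |DINRSX|=15/8, |Y|=41/4
final tree: ((((D:2,(I:1/2,X:1/2):3/2):13/3,R:19/3):49/24,(N:11/2,S:11/2):23/8):15/8,Y:41/4)
total length: 1037/24

1037/24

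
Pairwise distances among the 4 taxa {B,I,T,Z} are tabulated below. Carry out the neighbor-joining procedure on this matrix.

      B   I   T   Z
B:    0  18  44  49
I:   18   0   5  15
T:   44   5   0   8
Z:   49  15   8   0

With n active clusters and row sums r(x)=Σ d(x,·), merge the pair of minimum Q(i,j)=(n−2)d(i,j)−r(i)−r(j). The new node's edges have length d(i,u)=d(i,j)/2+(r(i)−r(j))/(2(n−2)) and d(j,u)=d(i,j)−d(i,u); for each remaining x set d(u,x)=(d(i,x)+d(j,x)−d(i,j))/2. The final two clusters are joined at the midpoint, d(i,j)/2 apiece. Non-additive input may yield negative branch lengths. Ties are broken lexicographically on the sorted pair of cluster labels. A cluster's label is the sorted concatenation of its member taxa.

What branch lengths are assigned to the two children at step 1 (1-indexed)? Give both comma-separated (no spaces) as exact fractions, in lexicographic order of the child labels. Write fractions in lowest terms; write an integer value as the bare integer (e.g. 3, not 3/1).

109/4,-37/4

iteration 1: select B,I (d=18, Q=-113); attach at lengths (109/4, -37/4); label the merged cluster BI
  updated: d(BI,T)=31/2, d(BI,Z)=23
iteration 2: select BI,T (d=31/2, Q=-93/2); attach at lengths (61/4, 1/4); label the merged cluster BIT
  updated: d(BIT,Z)=31/4
iteration 3: select BIT,Z (d=31/4); attach at lengths (31/8, 31/8); label the merged cluster BITZ
final tree: (((B:109/4,I:-37/4):61/4,T:1/4):31/8,Z:31/8)
total length: 165/4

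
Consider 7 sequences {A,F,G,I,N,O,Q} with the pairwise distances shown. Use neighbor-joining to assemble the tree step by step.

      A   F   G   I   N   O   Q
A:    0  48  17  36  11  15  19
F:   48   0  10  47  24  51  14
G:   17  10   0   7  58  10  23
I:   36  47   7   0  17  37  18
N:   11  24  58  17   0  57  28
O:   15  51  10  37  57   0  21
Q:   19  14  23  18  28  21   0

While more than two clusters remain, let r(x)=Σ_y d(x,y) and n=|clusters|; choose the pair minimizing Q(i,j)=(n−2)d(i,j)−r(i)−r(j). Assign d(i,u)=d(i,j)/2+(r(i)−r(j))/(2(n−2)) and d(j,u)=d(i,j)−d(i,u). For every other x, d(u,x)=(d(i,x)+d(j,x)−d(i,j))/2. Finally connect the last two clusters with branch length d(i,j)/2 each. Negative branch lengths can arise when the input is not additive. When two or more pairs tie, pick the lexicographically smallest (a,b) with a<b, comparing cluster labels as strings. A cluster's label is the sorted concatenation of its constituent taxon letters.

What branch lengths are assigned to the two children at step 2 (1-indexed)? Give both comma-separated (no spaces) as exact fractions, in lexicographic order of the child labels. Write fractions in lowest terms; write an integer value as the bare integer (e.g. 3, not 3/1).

221/16,-61/16

iteration 1: select A,N (d=11, Q=-286); attach at lengths (3/5, 52/5); label the merged cluster AN
  updated: d(AN,F)=61/2, d(AN,G)=32, d(AN,I)=21, d(AN,O)=61/2, d(AN,Q)=18
iteration 2: select F,G (d=10, Q=-389/2); attach at lengths (221/16, -61/16); label the merged cluster FG
  updated: d(AN,FG)=105/4, d(FG,I)=22, d(FG,O)=51/2, d(FG,Q)=27/2
iteration 3: select AN,I (d=21, Q=-523/4); attach at lengths (81/8, 87/8); label the merged cluster AIN
  updated: d(AIN,FG)=109/8, d(AIN,O)=93/4, d(AIN,Q)=15/2
iteration 4: select AIN,Q (d=15/2, Q=-571/8); attach at lengths (139/32, 101/32); label the merged cluster AINQ
  updated: d(AINQ,FG)=157/16, d(AINQ,O)=147/8
iteration 5: select AINQ,FG (d=157/16, Q=-859/16); attach at lengths (43/32, 271/32); label the merged cluster AFGINQ
  updated: d(AFGINQ,O)=545/32
iteration 6: select AFGINQ,O (d=545/32); attach at lengths (545/64, 545/64); label the merged cluster AFGINOQ
final tree: (((((A:3/5,N:52/5):81/8,I:87/8):139/32,Q:101/32):43/32,(F:221/16,G:-61/16):271/32):545/64,O:545/64)
total length: 2443/32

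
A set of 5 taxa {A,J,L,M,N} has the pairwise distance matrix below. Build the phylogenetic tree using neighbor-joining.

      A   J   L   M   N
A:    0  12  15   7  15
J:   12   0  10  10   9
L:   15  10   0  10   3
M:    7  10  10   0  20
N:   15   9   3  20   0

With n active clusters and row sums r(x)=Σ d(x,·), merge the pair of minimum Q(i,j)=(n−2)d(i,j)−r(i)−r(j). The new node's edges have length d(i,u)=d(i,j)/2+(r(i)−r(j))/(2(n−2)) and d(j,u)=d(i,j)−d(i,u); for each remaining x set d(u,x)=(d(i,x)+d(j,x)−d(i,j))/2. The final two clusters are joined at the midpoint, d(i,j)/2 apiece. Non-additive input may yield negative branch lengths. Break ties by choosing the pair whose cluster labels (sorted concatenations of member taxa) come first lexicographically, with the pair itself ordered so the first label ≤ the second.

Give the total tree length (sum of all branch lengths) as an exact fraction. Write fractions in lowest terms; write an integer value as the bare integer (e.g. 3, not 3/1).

step 1: merge (L,N) at d=3, Q=-76; branch lengths L→0, N→3; new cluster LN
  updated: d(A,LN)=27/2, d(J,LN)=8, d(LN,M)=27/2
step 2: merge (A,M) at d=7, Q=-49; branch lengths A→4, M→3; new cluster AM
  updated: d(AM,J)=15/2, d(AM,LN)=10
step 3: merge (AM,J) at d=15/2, Q=-51/2; branch lengths AM→19/4, J→11/4; new cluster AJM
  updated: d(AJM,LN)=21/4
step 4: merge (AJM,LN) at d=21/4; branch lengths AJM→21/8, LN→21/8; new cluster AJLMN
final tree: (((A:4,M:3):19/4,J:11/4):21/8,(L:0,N:3):21/8)
total length: 91/4

91/4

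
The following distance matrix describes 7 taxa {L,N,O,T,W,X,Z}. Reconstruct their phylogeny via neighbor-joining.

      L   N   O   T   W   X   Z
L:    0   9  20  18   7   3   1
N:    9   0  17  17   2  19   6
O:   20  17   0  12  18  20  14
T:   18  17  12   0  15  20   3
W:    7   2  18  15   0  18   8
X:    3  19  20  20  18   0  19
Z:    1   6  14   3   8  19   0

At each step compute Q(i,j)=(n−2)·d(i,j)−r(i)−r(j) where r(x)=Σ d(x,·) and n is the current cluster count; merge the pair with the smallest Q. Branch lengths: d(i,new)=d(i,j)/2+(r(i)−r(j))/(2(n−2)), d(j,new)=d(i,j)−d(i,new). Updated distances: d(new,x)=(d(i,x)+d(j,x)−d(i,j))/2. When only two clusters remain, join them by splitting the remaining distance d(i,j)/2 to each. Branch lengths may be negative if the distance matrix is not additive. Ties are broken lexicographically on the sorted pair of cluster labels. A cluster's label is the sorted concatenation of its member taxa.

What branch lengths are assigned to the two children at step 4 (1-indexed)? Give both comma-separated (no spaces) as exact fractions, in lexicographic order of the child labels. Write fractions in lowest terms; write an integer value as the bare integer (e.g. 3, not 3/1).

1. join L+X (d=3, Q=-142) ⇒ LX; edges |L|=-13/5, |X|=28/5
  updated: d(LX,N)=25/2, d(LX,O)=37/2, d(LX,T)=35/2, d(LX,W)=11, d(LX,Z)=17/2
2. join N+W (d=2, Q=-201/2) ⇒ NW; edges |N|=17/16, |W|=15/16
  updated: d(LX,NW)=43/4, d(NW,O)=33/2, d(NW,T)=15, d(NW,Z)=6
3. join O+T (d=12, Q=-145/2) ⇒ OT; edges |O|=33/4, |T|=15/4
  updated: d(LX,OT)=12, d(NW,OT)=39/4, d(OT,Z)=5/2
4. join LX+NW (d=43/4, Q=-145/4) ⇒ LNWX; edges |LX|=105/16, |NW|=67/16
  updated: d(LNWX,OT)=11/2, d(LNWX,Z)=15/8
5. join LNWX+OT (d=11/2, Q=-79/8) ⇒ LNOTWX; edges |LNWX|=39/16, |OT|=49/16
  updated: d(LNOTWX,Z)=-9/16
6. join LNOTWX+Z (d=-9/16) ⇒ LNOTWXZ; edges |LNOTWX|=-9/32, |Z|=-9/32
final tree: ((((L:-13/5,X:28/5):105/16,(N:17/16,W:15/16):67/16):39/16,(O:33/4,T:15/4):49/16):-9/32,Z:-9/32)
total length: 523/16

105/16,67/16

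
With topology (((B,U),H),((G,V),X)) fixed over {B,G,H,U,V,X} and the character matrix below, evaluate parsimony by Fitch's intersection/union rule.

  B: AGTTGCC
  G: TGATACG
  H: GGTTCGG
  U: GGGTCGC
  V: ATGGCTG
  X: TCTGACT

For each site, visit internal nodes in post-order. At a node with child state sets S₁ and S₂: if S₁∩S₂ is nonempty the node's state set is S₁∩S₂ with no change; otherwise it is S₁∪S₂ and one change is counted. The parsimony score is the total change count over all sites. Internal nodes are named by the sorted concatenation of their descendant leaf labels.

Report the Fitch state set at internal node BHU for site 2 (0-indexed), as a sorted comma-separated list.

BU@0: {A} ∪ {G} = {A,G} (union, +1)
BHU@0: {A,G} ∩ {G} = {G} (intersection, +0)
GV@0: {T} ∪ {A} = {A,T} (union, +1)
GVX@0: {A,T} ∩ {T} = {T} (intersection, +0)
BGHUVX@0: {G} ∪ {T} = {G,T} (union, +1)
BU@1: {G} ∩ {G} = {G} (intersection, +0)
BHU@1: {G} ∩ {G} = {G} (intersection, +0)
GV@1: {G} ∪ {T} = {G,T} (union, +1)
GVX@1: {G,T} ∪ {C} = {C,G,T} (union, +1)
BGHUVX@1: {G} ∩ {C,G,T} = {G} (intersection, +0)
BU@2: {T} ∪ {G} = {G,T} (union, +1)
BHU@2: {G,T} ∩ {T} = {T} (intersection, +0)
GV@2: {A} ∪ {G} = {A,G} (union, +1)
GVX@2: {A,G} ∪ {T} = {A,G,T} (union, +1)
BGHUVX@2: {T} ∩ {A,G,T} = {T} (intersection, +0)
BU@3: {T} ∩ {T} = {T} (intersection, +0)
BHU@3: {T} ∩ {T} = {T} (intersection, +0)
GV@3: {T} ∪ {G} = {G,T} (union, +1)
GVX@3: {G,T} ∩ {G} = {G} (intersection, +0)
BGHUVX@3: {T} ∪ {G} = {G,T} (union, +1)
BU@4: {G} ∪ {C} = {C,G} (union, +1)
BHU@4: {C,G} ∩ {C} = {C} (intersection, +0)
GV@4: {A} ∪ {C} = {A,C} (union, +1)
GVX@4: {A,C} ∩ {A} = {A} (intersection, +0)
BGHUVX@4: {C} ∪ {A} = {A,C} (union, +1)
BU@5: {C} ∪ {G} = {C,G} (union, +1)
BHU@5: {C,G} ∩ {G} = {G} (intersection, +0)
GV@5: {C} ∪ {T} = {C,T} (union, +1)
GVX@5: {C,T} ∩ {C} = {C} (intersection, +0)
BGHUVX@5: {G} ∪ {C} = {C,G} (union, +1)
BU@6: {C} ∩ {C} = {C} (intersection, +0)
BHU@6: {C} ∪ {G} = {C,G} (union, +1)
GV@6: {G} ∩ {G} = {G} (intersection, +0)
GVX@6: {G} ∪ {T} = {G,T} (union, +1)
BGHUVX@6: {C,G} ∩ {G,T} = {G} (intersection, +0)
per-site changes: [3, 2, 3, 2, 3, 3, 2]; total = 18

T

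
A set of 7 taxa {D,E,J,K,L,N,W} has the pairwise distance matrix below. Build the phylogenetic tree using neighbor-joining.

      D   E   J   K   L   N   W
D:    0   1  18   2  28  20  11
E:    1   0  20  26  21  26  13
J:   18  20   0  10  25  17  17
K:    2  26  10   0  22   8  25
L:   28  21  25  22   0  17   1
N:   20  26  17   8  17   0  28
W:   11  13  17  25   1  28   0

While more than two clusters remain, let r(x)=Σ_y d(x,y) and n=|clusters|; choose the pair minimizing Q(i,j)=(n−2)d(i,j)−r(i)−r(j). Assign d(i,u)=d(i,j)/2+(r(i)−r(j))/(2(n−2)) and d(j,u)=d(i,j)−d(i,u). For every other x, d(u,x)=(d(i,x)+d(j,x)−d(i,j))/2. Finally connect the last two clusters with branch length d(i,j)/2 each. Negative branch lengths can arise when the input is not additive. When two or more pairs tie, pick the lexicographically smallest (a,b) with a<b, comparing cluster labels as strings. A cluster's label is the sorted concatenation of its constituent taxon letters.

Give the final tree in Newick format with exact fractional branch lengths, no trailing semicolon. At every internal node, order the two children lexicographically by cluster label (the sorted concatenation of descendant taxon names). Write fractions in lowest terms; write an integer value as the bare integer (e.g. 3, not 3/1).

(((((D:-51/16,E:67/16):163/24,(L:12/5,W:-7/5):251/24):9/2,J:51/8):25/8,K:5/4):27/8,N:27/8)

step 1: merge (L,W) at d=1, Q=-204; branch lengths L→12/5, W→-7/5; new cluster LW
  updated: d(D,LW)=19, d(E,LW)=33/2, d(J,LW)=41/2, d(K,LW)=23, d(LW,N)=22
step 2: merge (D,E) at d=1, Q=-291/2; branch lengths D→-51/16, E→67/16; new cluster DE
  updated: d(DE,J)=37/2, d(DE,K)=27/2, d(DE,LW)=69/4, d(DE,N)=45/2
step 3: merge (DE,LW) at d=69/4, Q=-411/4; branch lengths DE→163/24, LW→251/24; new cluster DELW
  updated: d(DELW,J)=87/8, d(DELW,K)=77/8, d(DELW,N)=109/8
step 4: merge (DELW,J) at d=87/8, Q=-201/4; branch lengths DELW→9/2, J→51/8; new cluster DEJLW
  updated: d(DEJLW,K)=35/8, d(DEJLW,N)=79/8
step 5: merge (DEJLW,K) at d=35/8, Q=-89/4; branch lengths DEJLW→25/8, K→5/4; new cluster DEJKLW
  updated: d(DEJKLW,N)=27/4
step 6: merge (DEJKLW,N) at d=27/4; branch lengths DEJKLW→27/8, N→27/8; new cluster DEJKLNW
final tree: (((((D:-51/16,E:67/16):163/24,(L:12/5,W:-7/5):251/24):9/2,J:51/8):25/8,K:5/4):27/8,N:27/8)
total length: 165/4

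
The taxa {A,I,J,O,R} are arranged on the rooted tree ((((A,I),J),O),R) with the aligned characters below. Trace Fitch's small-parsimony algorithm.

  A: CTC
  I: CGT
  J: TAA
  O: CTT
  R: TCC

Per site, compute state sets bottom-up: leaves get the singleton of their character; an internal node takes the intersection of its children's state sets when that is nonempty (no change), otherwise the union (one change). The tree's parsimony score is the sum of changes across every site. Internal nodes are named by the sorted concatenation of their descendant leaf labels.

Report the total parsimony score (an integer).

8

[col 0] AI: children A:{C}, I:{C} ∩→ {C}; cost 0
[col 0] AIJ: children AI:{C}, J:{T} ∪→ {C,T}; cost 1
[col 0] AIJO: children AIJ:{C,T}, O:{C} ∩→ {C}; cost 0
[col 0] AIJOR: children AIJO:{C}, R:{T} ∪→ {C,T}; cost 1
[col 1] AI: children A:{T}, I:{G} ∪→ {G,T}; cost 1
[col 1] AIJ: children AI:{G,T}, J:{A} ∪→ {A,G,T}; cost 1
[col 1] AIJO: children AIJ:{A,G,T}, O:{T} ∩→ {T}; cost 0
[col 1] AIJOR: children AIJO:{T}, R:{C} ∪→ {C,T}; cost 1
[col 2] AI: children A:{C}, I:{T} ∪→ {C,T}; cost 1
[col 2] AIJ: children AI:{C,T}, J:{A} ∪→ {A,C,T}; cost 1
[col 2] AIJO: children AIJ:{A,C,T}, O:{T} ∩→ {T}; cost 0
[col 2] AIJOR: children AIJO:{T}, R:{C} ∪→ {C,T}; cost 1
per-site changes: [2, 3, 3]; total = 8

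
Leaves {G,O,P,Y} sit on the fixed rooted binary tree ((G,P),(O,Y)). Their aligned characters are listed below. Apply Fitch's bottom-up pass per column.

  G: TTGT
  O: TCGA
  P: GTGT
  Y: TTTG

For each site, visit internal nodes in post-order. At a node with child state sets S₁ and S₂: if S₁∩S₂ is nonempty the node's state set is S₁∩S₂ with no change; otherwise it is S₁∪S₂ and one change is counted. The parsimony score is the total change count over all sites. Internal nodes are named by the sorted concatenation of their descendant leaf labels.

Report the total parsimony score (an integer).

site 0, node GP: G={T} ∪ P={G} → {G,T} (+1)
site 0, node OY: O={T} ∩ Y={T} → {T} (+0)
site 0, node GOPY: GP={G,T} ∩ OY={T} → {T} (+0)
site 1, node GP: G={T} ∩ P={T} → {T} (+0)
site 1, node OY: O={C} ∪ Y={T} → {C,T} (+1)
site 1, node GOPY: GP={T} ∩ OY={C,T} → {T} (+0)
site 2, node GP: G={G} ∩ P={G} → {G} (+0)
site 2, node OY: O={G} ∪ Y={T} → {G,T} (+1)
site 2, node GOPY: GP={G} ∩ OY={G,T} → {G} (+0)
site 3, node GP: G={T} ∩ P={T} → {T} (+0)
site 3, node OY: O={A} ∪ Y={G} → {A,G} (+1)
site 3, node GOPY: GP={T} ∪ OY={A,G} → {A,G,T} (+1)
per-site changes: [1, 1, 1, 2]; total = 5

5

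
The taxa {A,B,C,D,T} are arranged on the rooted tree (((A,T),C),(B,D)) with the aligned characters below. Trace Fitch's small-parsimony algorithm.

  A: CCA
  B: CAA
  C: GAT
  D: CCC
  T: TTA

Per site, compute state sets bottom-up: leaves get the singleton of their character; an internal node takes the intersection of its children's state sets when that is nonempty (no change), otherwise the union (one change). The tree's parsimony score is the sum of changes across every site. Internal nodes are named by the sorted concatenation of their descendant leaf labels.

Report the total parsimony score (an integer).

AT@0: {C} ∪ {T} = {C,T} (union, +1)
ACT@0: {C,T} ∪ {G} = {C,G,T} (union, +1)
BD@0: {C} ∩ {C} = {C} (intersection, +0)
ABCDT@0: {C,G,T} ∩ {C} = {C} (intersection, +0)
AT@1: {C} ∪ {T} = {C,T} (union, +1)
ACT@1: {C,T} ∪ {A} = {A,C,T} (union, +1)
BD@1: {A} ∪ {C} = {A,C} (union, +1)
ABCDT@1: {A,C,T} ∩ {A,C} = {A,C} (intersection, +0)
AT@2: {A} ∩ {A} = {A} (intersection, +0)
ACT@2: {A} ∪ {T} = {A,T} (union, +1)
BD@2: {A} ∪ {C} = {A,C} (union, +1)
ABCDT@2: {A,T} ∩ {A,C} = {A} (intersection, +0)
per-site changes: [2, 3, 2]; total = 7

7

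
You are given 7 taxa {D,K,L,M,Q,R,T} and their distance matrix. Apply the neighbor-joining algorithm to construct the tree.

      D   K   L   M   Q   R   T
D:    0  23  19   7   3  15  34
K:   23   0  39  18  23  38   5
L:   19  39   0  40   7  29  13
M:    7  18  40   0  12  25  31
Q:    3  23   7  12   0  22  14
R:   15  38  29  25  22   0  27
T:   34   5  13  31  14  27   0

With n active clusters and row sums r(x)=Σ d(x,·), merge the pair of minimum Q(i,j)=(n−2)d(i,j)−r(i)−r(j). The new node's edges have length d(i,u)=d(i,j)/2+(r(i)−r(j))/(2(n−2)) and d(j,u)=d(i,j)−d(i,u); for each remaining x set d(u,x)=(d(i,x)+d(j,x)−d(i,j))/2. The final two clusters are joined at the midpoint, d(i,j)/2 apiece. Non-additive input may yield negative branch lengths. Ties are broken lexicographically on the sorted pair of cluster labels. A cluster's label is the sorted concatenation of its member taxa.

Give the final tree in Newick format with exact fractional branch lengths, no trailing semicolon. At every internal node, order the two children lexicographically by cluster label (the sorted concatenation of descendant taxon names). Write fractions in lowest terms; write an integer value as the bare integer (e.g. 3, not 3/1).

1. join K+T (d=5, Q=-245) ⇒ KT; edges |K|=47/10, |T|=3/10
  updated: d(D,KT)=26, d(KT,L)=47/2, d(KT,M)=22, d(KT,Q)=16, d(KT,R)=30
2. join L+Q (d=7, Q=-301/2) ⇒ LQ; edges |L|=173/16, |Q|=-61/16
  updated: d(D,LQ)=15/2, d(KT,LQ)=65/4, d(LQ,M)=45/2, d(LQ,R)=22
3. join KT+LQ (d=65/4, Q=-455/4) ⇒ KLQT; edges |KT|=299/24, |LQ|=91/24
  updated: d(D,KLQT)=69/8, d(KLQT,M)=113/8, d(KLQT,R)=143/8
4. join D+M (d=7, Q=-251/4) ⇒ DM; edges |D|=-3/8, |M|=59/8
  updated: d(DM,KLQT)=63/8, d(DM,R)=33/2
5. join DM+KLQT (d=63/8, Q=-169/4) ⇒ DKLMQT; edges |DM|=13/4, |KLQT|=37/8
  updated: d(DKLMQT,R)=53/4
6. join DKLMQT+R (d=53/4) ⇒ DKLMQRT; edges |DKLMQT|=53/8, |R|=53/8
final tree: (((D:-3/8,M:59/8):13/4,((K:47/10,T:3/10):299/24,(L:173/16,Q:-61/16):91/24):37/8):53/8,R:53/8)
total length: 451/8

(((D:-3/8,M:59/8):13/4,((K:47/10,T:3/10):299/24,(L:173/16,Q:-61/16):91/24):37/8):53/8,R:53/8)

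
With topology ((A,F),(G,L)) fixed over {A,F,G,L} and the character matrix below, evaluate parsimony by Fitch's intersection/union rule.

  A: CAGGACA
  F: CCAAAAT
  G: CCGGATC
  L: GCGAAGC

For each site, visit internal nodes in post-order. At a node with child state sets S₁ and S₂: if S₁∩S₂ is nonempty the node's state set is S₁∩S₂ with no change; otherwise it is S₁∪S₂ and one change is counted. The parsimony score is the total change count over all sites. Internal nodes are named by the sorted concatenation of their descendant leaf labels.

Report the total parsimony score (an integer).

10

AF@0: {C} ∩ {C} = {C} (intersection, +0)
GL@0: {C} ∪ {G} = {C,G} (union, +1)
AFGL@0: {C} ∩ {C,G} = {C} (intersection, +0)
AF@1: {A} ∪ {C} = {A,C} (union, +1)
GL@1: {C} ∩ {C} = {C} (intersection, +0)
AFGL@1: {A,C} ∩ {C} = {C} (intersection, +0)
AF@2: {G} ∪ {A} = {A,G} (union, +1)
GL@2: {G} ∩ {G} = {G} (intersection, +0)
AFGL@2: {A,G} ∩ {G} = {G} (intersection, +0)
AF@3: {G} ∪ {A} = {A,G} (union, +1)
GL@3: {G} ∪ {A} = {A,G} (union, +1)
AFGL@3: {A,G} ∩ {A,G} = {A,G} (intersection, +0)
AF@4: {A} ∩ {A} = {A} (intersection, +0)
GL@4: {A} ∩ {A} = {A} (intersection, +0)
AFGL@4: {A} ∩ {A} = {A} (intersection, +0)
AF@5: {C} ∪ {A} = {A,C} (union, +1)
GL@5: {T} ∪ {G} = {G,T} (union, +1)
AFGL@5: {A,C} ∪ {G,T} = {A,C,G,T} (union, +1)
AF@6: {A} ∪ {T} = {A,T} (union, +1)
GL@6: {C} ∩ {C} = {C} (intersection, +0)
AFGL@6: {A,T} ∪ {C} = {A,C,T} (union, +1)
per-site changes: [1, 1, 1, 2, 0, 3, 2]; total = 10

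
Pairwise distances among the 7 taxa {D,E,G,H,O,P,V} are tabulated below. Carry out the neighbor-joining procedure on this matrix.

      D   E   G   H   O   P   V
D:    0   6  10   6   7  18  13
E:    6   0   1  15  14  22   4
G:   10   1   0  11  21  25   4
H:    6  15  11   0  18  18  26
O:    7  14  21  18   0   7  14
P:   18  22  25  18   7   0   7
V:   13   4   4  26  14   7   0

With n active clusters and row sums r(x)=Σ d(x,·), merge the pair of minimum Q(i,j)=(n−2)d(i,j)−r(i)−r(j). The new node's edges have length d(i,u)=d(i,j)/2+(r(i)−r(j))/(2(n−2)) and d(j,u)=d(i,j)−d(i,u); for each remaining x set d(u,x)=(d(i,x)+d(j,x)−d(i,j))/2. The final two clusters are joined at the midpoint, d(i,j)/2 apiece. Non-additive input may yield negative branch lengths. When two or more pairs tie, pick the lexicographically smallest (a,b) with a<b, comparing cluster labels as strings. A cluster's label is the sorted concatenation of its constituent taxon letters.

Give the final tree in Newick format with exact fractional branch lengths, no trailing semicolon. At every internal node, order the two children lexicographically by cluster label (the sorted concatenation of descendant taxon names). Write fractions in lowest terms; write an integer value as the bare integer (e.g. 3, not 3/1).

(((((D:-9/16,H:105/16):67/24,(O:19/10,P:51/10):143/24):45/8,V:7/4):7/4,E:-1/8):9/16,G:9/16)

iteration 1: select O,P (d=7, Q=-143); attach at lengths (19/10, 51/10); label the merged cluster OP
  updated: d(D,OP)=9, d(E,OP)=29/2, d(G,OP)=39/2, d(H,OP)=29/2, d(OP,V)=7
iteration 2: select D,H (d=6, Q=-185/2); attach at lengths (-9/16, 105/16); label the merged cluster DH
  updated: d(DH,E)=15/2, d(DH,G)=15/2, d(DH,OP)=35/4, d(DH,V)=33/2
iteration 3: select DH,OP (d=35/4, Q=-255/4); attach at lengths (67/24, 143/24); label the merged cluster DHOP
  updated: d(DHOP,E)=53/8, d(DHOP,G)=73/8, d(DHOP,V)=59/8
iteration 4: select DHOP,V (d=59/8, Q=-95/4); attach at lengths (45/8, 7/4); label the merged cluster DHOPV
  updated: d(DHOPV,E)=13/8, d(DHOPV,G)=23/8
iteration 5: select DHOPV,E (d=13/8, Q=-11/2); attach at lengths (7/4, -1/8); label the merged cluster DEHOPV
  updated: d(DEHOPV,G)=9/8
iteration 6: select DEHOPV,G (d=9/8); attach at lengths (9/16, 9/16); label the merged cluster DEGHOPV
final tree: (((((D:-9/16,H:105/16):67/24,(O:19/10,P:51/10):143/24):45/8,V:7/4):7/4,E:-1/8):9/16,G:9/16)
total length: 255/8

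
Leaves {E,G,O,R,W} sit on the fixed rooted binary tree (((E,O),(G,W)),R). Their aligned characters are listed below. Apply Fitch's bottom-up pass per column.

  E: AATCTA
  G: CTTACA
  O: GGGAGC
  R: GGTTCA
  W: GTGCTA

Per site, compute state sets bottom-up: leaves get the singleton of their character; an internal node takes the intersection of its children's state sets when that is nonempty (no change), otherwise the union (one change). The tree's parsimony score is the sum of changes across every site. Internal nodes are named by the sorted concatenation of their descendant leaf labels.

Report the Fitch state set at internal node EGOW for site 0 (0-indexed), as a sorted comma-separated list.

G

EO@0: {A} ∪ {G} = {A,G} (union, +1)
GW@0: {C} ∪ {G} = {C,G} (union, +1)
EGOW@0: {A,G} ∩ {C,G} = {G} (intersection, +0)
EGORW@0: {G} ∩ {G} = {G} (intersection, +0)
EO@1: {A} ∪ {G} = {A,G} (union, +1)
GW@1: {T} ∩ {T} = {T} (intersection, +0)
EGOW@1: {A,G} ∪ {T} = {A,G,T} (union, +1)
EGORW@1: {A,G,T} ∩ {G} = {G} (intersection, +0)
EO@2: {T} ∪ {G} = {G,T} (union, +1)
GW@2: {T} ∪ {G} = {G,T} (union, +1)
EGOW@2: {G,T} ∩ {G,T} = {G,T} (intersection, +0)
EGORW@2: {G,T} ∩ {T} = {T} (intersection, +0)
EO@3: {C} ∪ {A} = {A,C} (union, +1)
GW@3: {A} ∪ {C} = {A,C} (union, +1)
EGOW@3: {A,C} ∩ {A,C} = {A,C} (intersection, +0)
EGORW@3: {A,C} ∪ {T} = {A,C,T} (union, +1)
EO@4: {T} ∪ {G} = {G,T} (union, +1)
GW@4: {C} ∪ {T} = {C,T} (union, +1)
EGOW@4: {G,T} ∩ {C,T} = {T} (intersection, +0)
EGORW@4: {T} ∪ {C} = {C,T} (union, +1)
EO@5: {A} ∪ {C} = {A,C} (union, +1)
GW@5: {A} ∩ {A} = {A} (intersection, +0)
EGOW@5: {A,C} ∩ {A} = {A} (intersection, +0)
EGORW@5: {A} ∩ {A} = {A} (intersection, +0)
per-site changes: [2, 2, 2, 3, 3, 1]; total = 13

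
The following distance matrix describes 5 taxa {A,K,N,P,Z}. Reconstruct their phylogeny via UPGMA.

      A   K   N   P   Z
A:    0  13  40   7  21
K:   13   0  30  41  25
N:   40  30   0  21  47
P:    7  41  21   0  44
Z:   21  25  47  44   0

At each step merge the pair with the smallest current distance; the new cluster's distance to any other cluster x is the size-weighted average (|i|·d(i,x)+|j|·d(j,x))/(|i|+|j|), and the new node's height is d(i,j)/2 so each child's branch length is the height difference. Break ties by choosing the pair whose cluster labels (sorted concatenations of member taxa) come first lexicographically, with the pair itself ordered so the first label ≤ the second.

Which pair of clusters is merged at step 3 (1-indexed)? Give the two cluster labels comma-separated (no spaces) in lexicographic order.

iteration 1: select A,P (d=7); attach at lengths (7/2, 7/2); label the merged cluster AP
  updated: d(AP,K)=27, d(AP,N)=61/2, d(AP,Z)=65/2
iteration 2: select K,Z (d=25); attach at lengths (25/2, 25/2); label the merged cluster KZ
  updated: d(AP,KZ)=119/4, d(KZ,N)=77/2
iteration 3: select AP,KZ (d=119/4); attach at lengths (91/8, 19/8); label the merged cluster AKPZ
  updated: d(AKPZ,N)=69/2
iteration 4: select AKPZ,N (d=69/2); attach at lengths (19/8, 69/4); label the merged cluster AKNPZ
final tree: (((A:7/2,P:7/2):91/8,(K:25/2,Z:25/2):19/8):19/8,N:69/4)
total length: 523/8

AP,KZ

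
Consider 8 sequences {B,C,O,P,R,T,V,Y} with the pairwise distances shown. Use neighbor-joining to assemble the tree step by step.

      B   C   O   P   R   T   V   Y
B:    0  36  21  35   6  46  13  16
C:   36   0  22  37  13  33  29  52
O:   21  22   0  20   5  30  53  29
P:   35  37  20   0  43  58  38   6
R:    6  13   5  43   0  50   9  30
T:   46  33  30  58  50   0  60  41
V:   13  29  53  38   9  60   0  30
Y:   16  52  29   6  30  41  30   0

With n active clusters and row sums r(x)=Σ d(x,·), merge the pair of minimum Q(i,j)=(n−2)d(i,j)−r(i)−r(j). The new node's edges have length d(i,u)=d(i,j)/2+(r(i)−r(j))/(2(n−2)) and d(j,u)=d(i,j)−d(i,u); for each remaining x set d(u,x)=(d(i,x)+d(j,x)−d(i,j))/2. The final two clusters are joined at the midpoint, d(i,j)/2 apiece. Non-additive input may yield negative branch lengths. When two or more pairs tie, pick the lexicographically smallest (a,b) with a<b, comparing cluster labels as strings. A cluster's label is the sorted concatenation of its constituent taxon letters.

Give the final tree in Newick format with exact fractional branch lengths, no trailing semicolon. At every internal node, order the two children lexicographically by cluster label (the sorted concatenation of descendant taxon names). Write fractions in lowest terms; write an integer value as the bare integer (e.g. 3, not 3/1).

step 1: merge (P,Y) at d=6, Q=-405; branch lengths P→23/4, Y→1/4; new cluster PY
  updated: d(B,PY)=45/2, d(C,PY)=83/2, d(O,PY)=43/2, d(PY,R)=67/2, d(PY,T)=93/2, d(PY,V)=31
step 2: merge (C,T) at d=33, Q=-275; branch lengths C→37/5, T→128/5; new cluster CT
  updated: d(B,CT)=49/2, d(CT,O)=19/2, d(CT,PY)=55/2, d(CT,R)=15, d(CT,V)=28
step 3: merge (CT,O) at d=19/2, Q=-353/2; branch lengths CT→65/16, O→87/16; new cluster COT
  updated: d(B,COT)=18, d(COT,PY)=79/4, d(COT,R)=21/4, d(COT,V)=143/4
step 4: merge (COT,PY) at d=79/4, Q=-505/4; branch lengths COT→125/24, PY→349/24; new cluster COPTY
  updated: d(B,COPTY)=83/8, d(COPTY,R)=19/2, d(COPTY,V)=47/2
step 5: merge (B,COPTY) at d=83/8, Q=-52; branch lengths B→27/16, COPTY→139/16; new cluster BCOPTY
  updated: d(BCOPTY,R)=41/16, d(BCOPTY,V)=209/16
step 6: merge (BCOPTY,R) at d=41/16, Q=-197/8; branch lengths BCOPTY→53/16, R→-3/4; new cluster BCOPRTY
  updated: d(BCOPRTY,V)=39/4
step 7: merge (BCOPRTY,V) at d=39/4; branch lengths BCOPRTY→39/8, V→39/8; new cluster BCOPRTVY
final tree: (((B:27/16,(((C:37/5,T:128/5):65/16,O:87/16):125/24,(P:23/4,Y:1/4):349/24):139/16):53/16,R:-3/4):39/8,V:39/8)
total length: 1455/16

(((B:27/16,(((C:37/5,T:128/5):65/16,O:87/16):125/24,(P:23/4,Y:1/4):349/24):139/16):53/16,R:-3/4):39/8,V:39/8)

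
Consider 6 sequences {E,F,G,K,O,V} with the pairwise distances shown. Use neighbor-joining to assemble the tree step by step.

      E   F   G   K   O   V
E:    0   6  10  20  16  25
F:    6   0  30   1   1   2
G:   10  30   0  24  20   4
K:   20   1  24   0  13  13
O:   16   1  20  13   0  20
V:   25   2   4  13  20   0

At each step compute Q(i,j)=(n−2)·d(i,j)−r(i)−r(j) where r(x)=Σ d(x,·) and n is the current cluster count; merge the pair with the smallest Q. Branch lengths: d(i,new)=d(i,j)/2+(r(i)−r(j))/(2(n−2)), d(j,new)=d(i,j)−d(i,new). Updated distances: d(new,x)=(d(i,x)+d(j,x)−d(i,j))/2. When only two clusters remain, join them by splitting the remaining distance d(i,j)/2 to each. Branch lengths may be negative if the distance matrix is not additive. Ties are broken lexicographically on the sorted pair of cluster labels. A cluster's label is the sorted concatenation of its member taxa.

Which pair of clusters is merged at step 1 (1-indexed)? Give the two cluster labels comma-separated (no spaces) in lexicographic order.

G,V

1. join G+V (d=4, Q=-136) ⇒ GV; edges |G|=5, |V|=-1
  updated: d(E,GV)=31/2, d(F,GV)=14, d(GV,K)=33/2, d(GV,O)=18
2. join E+GV (d=31/2, Q=-75) ⇒ EGV; edges |E|=20/3, |GV|=53/6
  updated: d(EGV,F)=9/4, d(EGV,K)=21/2, d(EGV,O)=37/4
3. join EGV+O (d=37/4, Q=-107/4) ⇒ EGOV; edges |EGV|=69/16, |O|=79/16
  updated: d(EGOV,F)=-3, d(EGOV,K)=57/8
4. join EGOV+F (d=-3, Q=-41/8) ⇒ EFGOV; edges |EGOV|=25/16, |F|=-73/16
  updated: d(EFGOV,K)=89/16
5. join EFGOV+K (d=89/16) ⇒ EFGKOV; edges |EFGOV|=89/32, |K|=89/32
final tree: ((((E:20/3,(G:5,V:-1):53/6):69/16,O:79/16):25/16,F:-73/16):89/32,K:89/32)
total length: 501/16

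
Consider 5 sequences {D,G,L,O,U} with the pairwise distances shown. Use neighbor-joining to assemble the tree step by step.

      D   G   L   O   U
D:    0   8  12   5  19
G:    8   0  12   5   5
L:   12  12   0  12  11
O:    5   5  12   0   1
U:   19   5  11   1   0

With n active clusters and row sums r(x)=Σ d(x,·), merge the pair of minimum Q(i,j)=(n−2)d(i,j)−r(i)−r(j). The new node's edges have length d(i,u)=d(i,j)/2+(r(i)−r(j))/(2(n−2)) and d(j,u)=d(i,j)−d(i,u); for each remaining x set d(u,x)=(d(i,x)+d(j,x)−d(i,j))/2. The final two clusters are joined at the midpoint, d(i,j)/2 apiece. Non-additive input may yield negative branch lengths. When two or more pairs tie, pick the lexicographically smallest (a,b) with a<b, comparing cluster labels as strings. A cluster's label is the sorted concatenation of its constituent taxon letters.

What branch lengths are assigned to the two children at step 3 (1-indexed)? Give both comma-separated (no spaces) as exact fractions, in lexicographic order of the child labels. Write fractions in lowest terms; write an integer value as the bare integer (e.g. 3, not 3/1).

19/8,13/8

step 1: merge (O,U) at d=1, Q=-56; branch lengths O→-5/3, U→8/3; new cluster OU
  updated: d(D,OU)=23/2, d(G,OU)=9/2, d(L,OU)=11
step 2: merge (D,L) at d=12, Q=-85/2; branch lengths D→41/8, L→55/8; new cluster DL
  updated: d(DL,G)=4, d(DL,OU)=21/4
step 3: merge (DL,G) at d=4, Q=-55/4; branch lengths DL→19/8, G→13/8; new cluster DGL
  updated: d(DGL,OU)=23/8
step 4: merge (DGL,OU) at d=23/8; branch lengths DGL→23/16, OU→23/16; new cluster DGLOU
final tree: (((D:41/8,L:55/8):19/8,G:13/8):23/16,(O:-5/3,U:8/3):23/16)
total length: 159/8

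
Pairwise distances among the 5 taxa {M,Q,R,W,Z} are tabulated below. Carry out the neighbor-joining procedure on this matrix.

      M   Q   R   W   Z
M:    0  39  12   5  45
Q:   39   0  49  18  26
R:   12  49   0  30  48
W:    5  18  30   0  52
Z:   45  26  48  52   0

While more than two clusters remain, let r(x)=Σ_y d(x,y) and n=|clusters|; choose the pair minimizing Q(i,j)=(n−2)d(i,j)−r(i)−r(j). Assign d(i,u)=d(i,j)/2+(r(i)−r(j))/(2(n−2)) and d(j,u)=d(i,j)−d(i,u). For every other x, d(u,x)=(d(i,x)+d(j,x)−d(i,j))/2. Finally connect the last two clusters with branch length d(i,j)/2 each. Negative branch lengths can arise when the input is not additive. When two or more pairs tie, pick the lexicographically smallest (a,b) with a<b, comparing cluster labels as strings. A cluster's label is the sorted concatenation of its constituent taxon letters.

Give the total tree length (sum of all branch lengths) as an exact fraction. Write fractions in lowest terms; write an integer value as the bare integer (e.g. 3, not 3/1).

543/8

1. join Q+Z (d=26, Q=-225) ⇒ QZ; edges |Q|=13/2, |Z|=39/2
  updated: d(M,QZ)=29, d(QZ,R)=71/2, d(QZ,W)=22
2. join M+R (d=12, Q=-199/2) ⇒ MR; edges |M|=-15/8, |R|=111/8
  updated: d(MR,QZ)=105/4, d(MR,W)=23/2
3. join MR+QZ (d=105/4, Q=-239/4) ⇒ MQRZ; edges |MR|=63/8, |QZ|=147/8
  updated: d(MQRZ,W)=29/8
4. join MQRZ+W (d=29/8) ⇒ MQRWZ; edges |MQRZ|=29/16, |W|=29/16
final tree: (((M:-15/8,R:111/8):63/8,(Q:13/2,Z:39/2):147/8):29/16,W:29/16)
total length: 543/8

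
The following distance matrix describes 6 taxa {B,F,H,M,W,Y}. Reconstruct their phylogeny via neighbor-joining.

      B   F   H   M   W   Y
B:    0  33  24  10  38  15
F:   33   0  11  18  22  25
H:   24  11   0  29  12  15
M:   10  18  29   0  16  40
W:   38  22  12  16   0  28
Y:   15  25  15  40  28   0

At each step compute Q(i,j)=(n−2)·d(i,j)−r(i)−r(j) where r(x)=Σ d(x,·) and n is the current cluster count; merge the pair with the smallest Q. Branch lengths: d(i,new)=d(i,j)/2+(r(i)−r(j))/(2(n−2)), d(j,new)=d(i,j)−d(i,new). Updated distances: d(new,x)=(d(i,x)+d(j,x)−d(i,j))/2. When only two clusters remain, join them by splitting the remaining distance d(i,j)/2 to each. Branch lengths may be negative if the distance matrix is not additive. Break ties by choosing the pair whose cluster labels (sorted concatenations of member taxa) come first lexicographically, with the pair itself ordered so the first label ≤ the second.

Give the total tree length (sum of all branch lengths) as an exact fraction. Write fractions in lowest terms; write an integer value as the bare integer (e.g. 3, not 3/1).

1. join B+M (d=10, Q=-193) ⇒ BM; edges |B|=47/8, |M|=33/8
  updated: d(BM,F)=41/2, d(BM,H)=43/2, d(BM,W)=22, d(BM,Y)=45/2
2. join BM+Y (d=45/2, Q=-219/2) ⇒ BMY; edges |BM|=127/12, |Y|=143/12
  updated: d(BMY,F)=23/2, d(BMY,H)=7, d(BMY,W)=55/4
3. join BMY+F (d=23/2, Q=-215/4) ⇒ BFMY; edges |BMY|=43/16, |F|=141/16
  updated: d(BFMY,H)=13/4, d(BFMY,W)=97/8
4. join BFMY+H (d=13/4, Q=-219/8) ⇒ BFHMY; edges |BFMY|=27/16, |H|=25/16
  updated: d(BFHMY,W)=167/16
5. join BFHMY+W (d=167/16) ⇒ BFHMWY; edges |BFHMY|=167/32, |W|=167/32
final tree: (((((B:47/8,M:33/8):127/12,Y:143/12):43/16,F:141/16):27/16,H:25/16):167/32,W:167/32)
total length: 923/16

923/16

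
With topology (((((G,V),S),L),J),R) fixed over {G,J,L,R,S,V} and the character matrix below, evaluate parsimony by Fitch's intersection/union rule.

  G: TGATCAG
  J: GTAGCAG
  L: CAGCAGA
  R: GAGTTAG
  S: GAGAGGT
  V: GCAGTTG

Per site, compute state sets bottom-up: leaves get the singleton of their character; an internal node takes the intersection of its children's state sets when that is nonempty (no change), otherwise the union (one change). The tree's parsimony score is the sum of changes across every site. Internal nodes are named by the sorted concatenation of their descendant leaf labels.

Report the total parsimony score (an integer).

20

GV@0: {T} ∪ {G} = {G,T} (union, +1)
GSV@0: {G,T} ∩ {G} = {G} (intersection, +0)
GLSV@0: {G} ∪ {C} = {C,G} (union, +1)
GJLSV@0: {C,G} ∩ {G} = {G} (intersection, +0)
GJLRSV@0: {G} ∩ {G} = {G} (intersection, +0)
GV@1: {G} ∪ {C} = {C,G} (union, +1)
GSV@1: {C,G} ∪ {A} = {A,C,G} (union, +1)
GLSV@1: {A,C,G} ∩ {A} = {A} (intersection, +0)
GJLSV@1: {A} ∪ {T} = {A,T} (union, +1)
GJLRSV@1: {A,T} ∩ {A} = {A} (intersection, +0)
GV@2: {A} ∩ {A} = {A} (intersection, +0)
GSV@2: {A} ∪ {G} = {A,G} (union, +1)
GLSV@2: {A,G} ∩ {G} = {G} (intersection, +0)
GJLSV@2: {G} ∪ {A} = {A,G} (union, +1)
GJLRSV@2: {A,G} ∩ {G} = {G} (intersection, +0)
GV@3: {T} ∪ {G} = {G,T} (union, +1)
GSV@3: {G,T} ∪ {A} = {A,G,T} (union, +1)
GLSV@3: {A,G,T} ∪ {C} = {A,C,G,T} (union, +1)
GJLSV@3: {A,C,G,T} ∩ {G} = {G} (intersection, +0)
GJLRSV@3: {G} ∪ {T} = {G,T} (union, +1)
GV@4: {C} ∪ {T} = {C,T} (union, +1)
GSV@4: {C,T} ∪ {G} = {C,G,T} (union, +1)
GLSV@4: {C,G,T} ∪ {A} = {A,C,G,T} (union, +1)
GJLSV@4: {A,C,G,T} ∩ {C} = {C} (intersection, +0)
GJLRSV@4: {C} ∪ {T} = {C,T} (union, +1)
GV@5: {A} ∪ {T} = {A,T} (union, +1)
GSV@5: {A,T} ∪ {G} = {A,G,T} (union, +1)
GLSV@5: {A,G,T} ∩ {G} = {G} (intersection, +0)
GJLSV@5: {G} ∪ {A} = {A,G} (union, +1)
GJLRSV@5: {A,G} ∩ {A} = {A} (intersection, +0)
GV@6: {G} ∩ {G} = {G} (intersection, +0)
GSV@6: {G} ∪ {T} = {G,T} (union, +1)
GLSV@6: {G,T} ∪ {A} = {A,G,T} (union, +1)
GJLSV@6: {A,G,T} ∩ {G} = {G} (intersection, +0)
GJLRSV@6: {G} ∩ {G} = {G} (intersection, +0)
per-site changes: [2, 3, 2, 4, 4, 3, 2]; total = 20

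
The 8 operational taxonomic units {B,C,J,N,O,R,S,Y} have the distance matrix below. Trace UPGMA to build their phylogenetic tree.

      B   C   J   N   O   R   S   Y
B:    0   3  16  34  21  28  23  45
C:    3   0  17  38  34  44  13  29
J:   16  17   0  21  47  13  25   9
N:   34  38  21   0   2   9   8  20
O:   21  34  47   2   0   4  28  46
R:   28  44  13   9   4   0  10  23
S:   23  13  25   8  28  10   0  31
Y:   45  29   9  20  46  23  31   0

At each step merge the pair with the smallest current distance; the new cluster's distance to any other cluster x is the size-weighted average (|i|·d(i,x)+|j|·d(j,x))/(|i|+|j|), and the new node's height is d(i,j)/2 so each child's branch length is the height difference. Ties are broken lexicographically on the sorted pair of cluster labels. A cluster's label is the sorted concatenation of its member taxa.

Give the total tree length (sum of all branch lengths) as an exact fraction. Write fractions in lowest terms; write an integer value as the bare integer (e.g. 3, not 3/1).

step 1: merge (N,O) at d=2; branch lengths N→1, O→1; new cluster NO
  updated: d(B,NO)=55/2, d(C,NO)=36, d(J,NO)=34, d(NO,R)=13/2, d(NO,S)=18, d(NO,Y)=33
step 2: merge (B,C) at d=3; branch lengths B→3/2, C→3/2; new cluster BC
  updated: d(BC,J)=33/2, d(BC,NO)=127/4, d(BC,R)=36, d(BC,S)=18, d(BC,Y)=37
step 3: merge (NO,R) at d=13/2; branch lengths NO→9/4, R→13/4; new cluster NOR
  updated: d(BC,NOR)=199/6, d(J,NOR)=27, d(NOR,S)=46/3, d(NOR,Y)=89/3
step 4: merge (J,Y) at d=9; branch lengths J→9/2, Y→9/2; new cluster JY
  updated: d(BC,JY)=107/4, d(JY,NOR)=85/3, d(JY,S)=28
step 5: merge (NOR,S) at d=46/3; branch lengths NOR→53/12, S→23/3; new cluster NORS
  updated: d(BC,NORS)=235/8, d(JY,NORS)=113/4
step 6: merge (BC,JY) at d=107/4; branch lengths BC→95/8, JY→71/8; new cluster BCJY
  updated: d(BCJY,NORS)=461/16
step 7: merge (BCJY,NORS) at d=461/16; branch lengths BCJY→33/32, NORS→647/96; new cluster BCJNORSY
final tree: (((B:3/2,C:3/2):95/8,(J:9/2,Y:9/2):71/8):33/32,(((N:1,O:1):9/4,R:13/4):53/12,S:23/3):647/96)
total length: 2885/48

2885/48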